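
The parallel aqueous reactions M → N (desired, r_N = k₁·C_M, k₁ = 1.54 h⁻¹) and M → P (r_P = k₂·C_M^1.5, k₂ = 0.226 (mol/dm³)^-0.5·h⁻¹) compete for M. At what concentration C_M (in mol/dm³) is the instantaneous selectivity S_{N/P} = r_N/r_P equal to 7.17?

S_{N/P} = (k₁/k₂)·C_M^-0.5 ⇒ C_M = (S·k₂/k₁)^(-2).
= (7.17×0.226/1.54)^(-2) = (1.052)^(-2) = 0.903 mol/dm³.

0.903 mol/dm³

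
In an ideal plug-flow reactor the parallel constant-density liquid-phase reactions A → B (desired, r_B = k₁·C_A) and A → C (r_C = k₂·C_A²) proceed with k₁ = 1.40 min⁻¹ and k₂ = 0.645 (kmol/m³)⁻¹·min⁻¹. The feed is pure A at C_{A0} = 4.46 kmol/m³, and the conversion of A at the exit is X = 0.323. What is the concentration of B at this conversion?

C_A = C_{A0}(1−X) = 3.019 kmol/m³.
Along a PFR/batch, dC_B/dC_A = −r_B/(r_B+r_C) = −k₁/(k₁+k₂·C_A).
Integrating from C_{A0} to C_A: C_B = (1.40/0.645)·ln[(1.40+0.645·4.46)/(1.40+0.645·3.02)] = 2.171·ln(4.277/3.348) = 0.5317 kmol/m³.

0.532 kmol/m³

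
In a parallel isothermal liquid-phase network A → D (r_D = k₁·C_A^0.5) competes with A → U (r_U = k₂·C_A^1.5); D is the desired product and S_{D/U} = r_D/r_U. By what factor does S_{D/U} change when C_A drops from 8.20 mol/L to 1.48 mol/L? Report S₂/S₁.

5.54

S_{D/U} = (k₁/k₂)·C_A⁻¹, so S₂/S₁ = (C_{A,2}/C_{A,1})⁻¹.
= 8.20/1.48 = 5.54.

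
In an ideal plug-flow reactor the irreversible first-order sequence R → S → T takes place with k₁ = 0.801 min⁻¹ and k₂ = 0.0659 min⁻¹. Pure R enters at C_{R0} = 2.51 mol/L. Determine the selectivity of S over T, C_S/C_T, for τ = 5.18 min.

3.34

The intermediate concentration in a first-order A→B→C sequence is C_S = k₁C_{R0}(e^(−k₁τ) − e^(−k₂τ))/(k₂−k₁).
e^(−k₁τ) = e^(−0.801×5.18) = e^(−4.149) = 0.01578; e^(−k₂τ) = e^(−0.3414) = 0.7108.
C_S = 0.801×2.51/(0.0659−0.801) × (0.01578−0.7108) = (-2.735)×(-0.6950) = 1.901 mol/L.
C_R = C_{R0}e^(−k₁τ) = 0.03960 mol/L, so C_T = C_{R0}−C_R−C_S = 0.5695 mol/L; C_S/C_T = 3.34.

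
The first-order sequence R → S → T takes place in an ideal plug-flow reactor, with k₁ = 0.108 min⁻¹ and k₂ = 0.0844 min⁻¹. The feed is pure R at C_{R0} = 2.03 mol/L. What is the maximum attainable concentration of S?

0.841 mol/L

Evaluating C_S at τ_opt = ln(k₂/k₁)/(k₂−k₁) gives C_{S,max}/C_{R0} = (k₁/k₂)^[k₂/(k₂−k₁)].
= (0.108/0.0844)^(0.0844/(0.0844−0.108)) = (1.280)^(-3.576) = 0.4140.
C_{S,max} = 0.4140×2.03 = 0.841 mol/L.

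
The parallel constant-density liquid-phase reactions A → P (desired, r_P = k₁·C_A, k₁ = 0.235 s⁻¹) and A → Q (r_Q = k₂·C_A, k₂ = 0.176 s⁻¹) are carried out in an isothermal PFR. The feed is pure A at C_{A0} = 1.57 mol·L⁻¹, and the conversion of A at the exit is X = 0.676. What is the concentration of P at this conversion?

C_A = C_{A0}(1−X) = 0.5087 mol·L⁻¹.
Both paths are first order in A, so the instantaneous fraction to P is constant: dC_P/d(−C_A) = k₁/(k₁+k₂) = 0.5718.
C_P = 0.5718·(C_{A0}−C_A) = 0.5718×1.061 = 0.607 mol·L⁻¹.

0.607 mol·L⁻¹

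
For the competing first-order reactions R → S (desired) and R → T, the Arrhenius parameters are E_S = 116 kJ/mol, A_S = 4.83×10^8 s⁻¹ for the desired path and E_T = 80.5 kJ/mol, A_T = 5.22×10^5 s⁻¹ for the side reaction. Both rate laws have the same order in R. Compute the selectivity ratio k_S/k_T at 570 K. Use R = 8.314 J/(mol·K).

0.516

k_S/k_T = (A_S/A_T)·exp[−(E_S−E_T)/(RT)] = (A_S/A_T)·exp[(E_T−E_S)/(RT)].
(E_T−E_S)/(RT) = (80.5−116)×10³/(8.314×570) = -35500/4739 = -7.491.
k_S/k_T = (4.83×10^8/5.22×10^5)·exp(-7.491) = 925.3 × 5.580×10^-4 = 0.516.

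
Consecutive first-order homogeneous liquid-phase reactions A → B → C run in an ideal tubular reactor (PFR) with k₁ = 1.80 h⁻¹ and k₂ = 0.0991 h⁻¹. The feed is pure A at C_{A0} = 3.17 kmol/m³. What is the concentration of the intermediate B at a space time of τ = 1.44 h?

For first-order series with pure A initially, C_B(τ) = k₁C_{A0}/(k₂−k₁)·(e^(−k₁τ) − e^(−k₂τ)).
e^(−k₁τ) = e^(−1.80×1.44) = e^(−2.592) = 0.07487; e^(−k₂τ) = e^(−0.1427) = 0.8670.
C_B = 1.80×3.17/(0.0991−1.80) × (0.07487−0.8670) = (-3.355)×(-0.7921) = 2.657 kmol/m³.

2.66 kmol/m³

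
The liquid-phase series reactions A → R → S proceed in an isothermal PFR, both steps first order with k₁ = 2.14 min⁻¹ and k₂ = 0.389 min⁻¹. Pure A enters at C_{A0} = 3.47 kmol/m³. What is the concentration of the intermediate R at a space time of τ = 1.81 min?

2.01 kmol/m³

For first-order series with pure A initially, C_R(τ) = k₁C_{A0}/(k₂−k₁)·(e^(−k₁τ) − e^(−k₂τ)).
e^(−k₁τ) = e^(−2.14×1.81) = e^(−3.873) = 0.02079; e^(−k₂τ) = e^(−0.7041) = 0.4946.
C_R = 2.14×3.47/(0.389−2.14) × (0.02079−0.4946) = (-4.241)×(-0.4738) = 2.009 kmol/m³.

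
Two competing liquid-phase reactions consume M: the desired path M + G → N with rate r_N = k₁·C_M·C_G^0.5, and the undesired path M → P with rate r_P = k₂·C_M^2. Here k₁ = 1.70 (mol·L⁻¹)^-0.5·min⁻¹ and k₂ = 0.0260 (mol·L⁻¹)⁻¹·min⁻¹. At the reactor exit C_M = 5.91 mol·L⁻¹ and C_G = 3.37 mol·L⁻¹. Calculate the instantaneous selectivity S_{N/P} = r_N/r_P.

20.3

S_{N/P} = r_N/r_P = (k₁·C_M·C_G^0.5)/(k₂·C_M^2) = (k₁/k₂)·C_M⁻¹·C_G^0.5.
= (1.70×5.910×3.370^0.5) / (0.0260×5.910^2) = 18.44/0.9081 = 20.3.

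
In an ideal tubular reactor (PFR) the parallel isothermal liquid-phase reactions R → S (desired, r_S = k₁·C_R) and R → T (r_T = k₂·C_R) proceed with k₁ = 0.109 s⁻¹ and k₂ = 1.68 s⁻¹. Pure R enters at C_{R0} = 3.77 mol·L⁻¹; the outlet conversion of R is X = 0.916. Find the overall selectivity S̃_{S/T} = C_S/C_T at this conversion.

0.0649

C_R = C_{R0}(1−X) = 0.3167 mol·L⁻¹.
Both paths are first order in R, so the instantaneous fraction to S is constant: dC_S/d(−C_R) = k₁/(k₁+k₂) = 0.06093.
C_S = 0.06093·(C_{R0}−C_R) = 0.06093×3.453 = 0.210 mol·L⁻¹.
C_T = (C_{R0}−C_R)−C_S = 3.243 mol·L⁻¹; S̃_{S/T} = 0.2104/3.243 = 0.0649.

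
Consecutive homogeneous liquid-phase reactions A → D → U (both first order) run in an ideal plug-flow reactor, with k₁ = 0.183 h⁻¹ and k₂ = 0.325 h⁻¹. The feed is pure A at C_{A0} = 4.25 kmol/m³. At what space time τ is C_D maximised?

4.04 h

For first-order series the maximum of C_D occurs at τ_opt = ln(k₂/k₁)/(k₂−k₁).
= ln(0.325/0.183)/(0.325−0.183) = ln(1.776)/0.1420 = 0.5743/0.1420 = 4.04 h.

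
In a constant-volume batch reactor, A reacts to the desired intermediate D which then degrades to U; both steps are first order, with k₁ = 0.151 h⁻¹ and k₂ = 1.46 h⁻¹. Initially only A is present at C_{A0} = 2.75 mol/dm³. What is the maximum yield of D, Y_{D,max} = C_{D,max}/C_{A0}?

For a first-order series the maximum intermediate yield is C_{D,max}/C_{A0} = (k₁/k₂)^[k₂/(k₂−k₁)].
= (0.151/1.46)^(1.46/(1.46−0.151)) = (0.1034)^(1.115) = 0.07961.

0.0796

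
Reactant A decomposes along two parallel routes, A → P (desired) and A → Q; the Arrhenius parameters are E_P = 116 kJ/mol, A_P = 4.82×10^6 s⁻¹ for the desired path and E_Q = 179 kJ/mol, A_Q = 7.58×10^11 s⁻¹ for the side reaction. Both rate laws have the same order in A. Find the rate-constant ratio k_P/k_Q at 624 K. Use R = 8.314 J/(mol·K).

Since both paths have the same order in A, the concentration cancels and S_{P/Q} = k_P/k_Q = (A_P/A_Q)·exp[(E_Q−E_P)/(RT)].
(E_Q−E_P)/(RT) = (179−116)×10³/(8.314×624) = 63000/5188 = 12.14.
k_P/k_Q = (4.82×10^6/7.58×10^11)·exp(12.14) = 6.359×10^-6 × 1.879×10^5 = 1.19.
Since E_P < E_Q, lowering the temperature improves selectivity toward P.

1.19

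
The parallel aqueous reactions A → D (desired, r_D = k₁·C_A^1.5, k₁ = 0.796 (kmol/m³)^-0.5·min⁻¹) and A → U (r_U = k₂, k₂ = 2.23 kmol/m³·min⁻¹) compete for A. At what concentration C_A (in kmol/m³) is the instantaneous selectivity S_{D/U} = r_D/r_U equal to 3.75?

4.80 kmol/m³

S_{D/U} = (k₁/k₂)·C_A^1.5 ⇒ C_A = (S·k₂/k₁)^(1/1.5).
= (3.75×2.23/0.796)^(0.6667) = (10.51)^(0.6667) = 4.80 kmol/m³.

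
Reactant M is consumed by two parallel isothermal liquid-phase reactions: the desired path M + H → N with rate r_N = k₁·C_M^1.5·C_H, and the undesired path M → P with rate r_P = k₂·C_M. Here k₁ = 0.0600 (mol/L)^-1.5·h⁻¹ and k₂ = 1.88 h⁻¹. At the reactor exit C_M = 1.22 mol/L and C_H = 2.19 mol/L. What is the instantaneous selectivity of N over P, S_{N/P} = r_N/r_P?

S_{N/P} = r_N/r_P = (k₁·C_M^1.5·C_H)/(k₂·C_M) = (k₁/k₂)·C_M^0.5·C_H.
= (0.0600×1.220^1.5×2.190) / (1.88×1.220) = 0.1771/2.294 = 0.0772.
Since the desired path is higher order in M, keeping C_M high (PFR or concentrated feed) favours N.

0.0772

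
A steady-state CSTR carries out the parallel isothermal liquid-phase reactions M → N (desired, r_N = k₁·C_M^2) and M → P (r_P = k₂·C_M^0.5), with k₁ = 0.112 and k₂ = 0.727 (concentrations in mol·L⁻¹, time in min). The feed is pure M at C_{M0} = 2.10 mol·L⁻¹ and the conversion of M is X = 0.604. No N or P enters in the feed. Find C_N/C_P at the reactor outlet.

0.117

Exit C_M = C_{M0}(1−X) = 2.10×0.396 = 0.8316 mol·L⁻¹.
A CSTR operates uniformly at the exit composition, giving r_N = 0.07745 and r_P = 0.6630 (each k·C_M^n at C_M = 0.8316).
Overall selectivity = C_N/C_P = r_Nτ/(r_Pτ) = r_N/r_P = 0.117.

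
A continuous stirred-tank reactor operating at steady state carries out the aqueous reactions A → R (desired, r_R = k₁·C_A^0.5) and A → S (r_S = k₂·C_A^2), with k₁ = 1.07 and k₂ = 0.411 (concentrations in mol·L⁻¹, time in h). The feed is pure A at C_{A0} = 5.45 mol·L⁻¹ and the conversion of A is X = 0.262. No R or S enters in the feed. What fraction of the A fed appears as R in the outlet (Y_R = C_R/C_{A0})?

Exit C_A = C_{A0}(1−X) = 5.45×0.738 = 4.022 mol·L⁻¹.
Rates in a CSTR are evaluated at the outlet concentration: r_R = 1.07×4.022^0.5 = 2.146, r_S = 0.411×4.022^2 = 6.649.
Fraction of consumed A going to R: r_R/(r_R+r_S) = 0.2440.
C_R = 0.2440·C_{A0}·X = 0.2440×5.45×0.262 = 0.348 mol·L⁻¹; Y_R = C_R/C_{A0} = 0.0639.

0.0639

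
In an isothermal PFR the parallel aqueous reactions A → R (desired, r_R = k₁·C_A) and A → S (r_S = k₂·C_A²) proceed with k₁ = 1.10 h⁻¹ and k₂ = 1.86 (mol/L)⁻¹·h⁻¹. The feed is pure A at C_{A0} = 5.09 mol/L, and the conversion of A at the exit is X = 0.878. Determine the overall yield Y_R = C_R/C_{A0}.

C_A = C_{A0}(1−X) = 0.6210 mol/L.
Along a PFR/batch, dC_R/dC_A = −r_R/(r_R+r_S) = −k₁/(k₁+k₂·C_A).
Integrating from C_{A0} to C_A: C_R = (1.10/1.86)·ln[(1.10+1.86·5.09)/(1.10+1.86·0.621)] = 0.5914·ln(10.57/2.255) = 0.9135 mol/L.
Y_R = C_R/C_{A0} = 0.9135/5.09 = 0.179.

0.179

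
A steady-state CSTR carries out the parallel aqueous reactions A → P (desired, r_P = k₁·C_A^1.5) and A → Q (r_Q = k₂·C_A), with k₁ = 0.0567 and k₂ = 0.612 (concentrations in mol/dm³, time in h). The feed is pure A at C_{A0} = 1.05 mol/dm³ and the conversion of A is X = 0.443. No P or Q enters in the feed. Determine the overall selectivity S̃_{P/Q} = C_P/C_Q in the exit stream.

0.0709

Exit C_A = C_{A0}(1−X) = 1.05×0.557 = 0.5848 mol/dm³.
A CSTR operates uniformly at the exit composition, giving r_P = 0.02536 and r_Q = 0.3579 (each k·C_A^n at C_A = 0.5848).
Overall selectivity = C_P/C_Q = r_Pτ/(r_Qτ) = r_P/r_Q = 0.0709.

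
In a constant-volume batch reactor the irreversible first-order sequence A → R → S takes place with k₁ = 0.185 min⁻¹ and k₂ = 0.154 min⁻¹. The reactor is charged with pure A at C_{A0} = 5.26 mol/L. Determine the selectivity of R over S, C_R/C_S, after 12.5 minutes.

0.450

Solving the coupled first-order balances gives C_R(t) = [k₁/(k₂−k₁)]·C_{A0}·(e^(−k₁t) − e^(−k₂t)).
e^(−k₁t) = e^(−0.185×12.5) = e^(−2.312) = 0.09901; e^(−k₂t) = e^(−1.925) = 0.1459.
C_R = 0.185×5.26/(0.154−0.185) × (0.09901−0.1459) = (-31.39)×(-0.04686) = 1.471 mol/L.
C_A = C_{A0}e^(−k₁t) = 0.5208 mol/L, so C_S = C_{A0}−C_A−C_R = 3.268 mol/L; C_R/C_S = 0.450.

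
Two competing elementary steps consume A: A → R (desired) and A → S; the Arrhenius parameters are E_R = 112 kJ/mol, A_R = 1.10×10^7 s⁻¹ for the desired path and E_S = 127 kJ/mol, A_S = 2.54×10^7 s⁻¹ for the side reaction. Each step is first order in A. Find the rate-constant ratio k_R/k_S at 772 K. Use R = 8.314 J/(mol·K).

4.48

Since both paths have the same order in A, the concentration cancels and S_{R/S} = k_R/k_S = (A_R/A_S)·exp[(E_S−E_R)/(RT)].
(E_S−E_R)/(RT) = (127−112)×10³/(8.314×772) = 15000/6418 = 2.337.
k_R/k_S = (1.10×10^7/2.54×10^7)·exp(2.337) = 0.4331 × 10.35 = 4.48.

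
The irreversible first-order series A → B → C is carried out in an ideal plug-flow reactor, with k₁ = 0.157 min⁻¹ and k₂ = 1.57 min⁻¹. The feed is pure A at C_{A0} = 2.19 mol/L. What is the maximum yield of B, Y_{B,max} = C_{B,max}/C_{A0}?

At the optimum, C_{B,max}/C_{A0} = (k₁/k₂)^[k₂/(k₂−k₁)].
= (0.157/1.57)^(1.57/(1.57−0.157)) = (0.1000)^(1.111) = 0.07743.

0.0774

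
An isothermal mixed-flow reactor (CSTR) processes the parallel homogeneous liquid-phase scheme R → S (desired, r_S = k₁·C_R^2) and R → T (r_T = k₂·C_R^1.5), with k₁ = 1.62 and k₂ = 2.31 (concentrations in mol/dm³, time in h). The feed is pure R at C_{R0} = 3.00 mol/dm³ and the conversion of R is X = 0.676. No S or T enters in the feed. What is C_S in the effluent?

0.829 mol/dm³

Exit C_R = C_{R0}(1−X) = 3.00×0.324 = 0.9720 mol/dm³.
Rates in a CSTR are evaluated at the outlet concentration: r_S = 1.62×0.9720^2 = 1.531, r_T = 2.31×0.9720^1.5 = 2.214.
Fraction of consumed R going to S: r_S/(r_S+r_T) = 0.4088.
C_S = 0.4088·C_{R0}·X = 0.4088×3.00×0.676 = 0.829 mol/dm³.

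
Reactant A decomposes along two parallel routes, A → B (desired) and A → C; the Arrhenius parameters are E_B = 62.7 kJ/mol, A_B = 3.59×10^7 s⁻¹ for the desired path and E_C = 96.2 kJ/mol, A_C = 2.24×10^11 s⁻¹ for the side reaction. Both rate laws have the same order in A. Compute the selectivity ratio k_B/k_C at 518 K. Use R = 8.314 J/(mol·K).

0.383

k_B/k_C = (A_B/A_C)·exp[−(E_B−E_C)/(RT)] = (A_B/A_C)·exp[(E_C−E_B)/(RT)].
(E_C−E_B)/(RT) = (96.2−62.7)×10³/(8.314×518) = 33500/4307 = 7.779.
k_B/k_C = (3.59×10^7/2.24×10^11)·exp(7.779) = 1.603×10^-4 × 2389 = 0.383.
Since E_B < E_C, lowering the temperature improves selectivity toward B.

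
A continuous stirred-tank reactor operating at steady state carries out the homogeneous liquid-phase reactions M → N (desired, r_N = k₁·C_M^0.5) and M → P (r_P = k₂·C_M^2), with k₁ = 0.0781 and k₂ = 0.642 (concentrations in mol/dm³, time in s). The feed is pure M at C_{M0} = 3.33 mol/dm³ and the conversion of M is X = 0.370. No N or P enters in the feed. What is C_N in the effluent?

Exit C_M = C_{M0}(1−X) = 3.33×0.630 = 2.098 mol/dm³.
In a CSTR the entire volume is at exit conditions, so r_N = 0.0781×2.098^0.5 = 0.1131 and r_P = 0.642×2.098^2 = 2.826.
Fraction of consumed M going to N: r_N/(r_N+r_P) = 0.03849.
C_N = 0.03849·C_{M0}·X = 0.03849×3.33×0.370 = 0.0474 mol/dm³.

0.0474 mol/dm³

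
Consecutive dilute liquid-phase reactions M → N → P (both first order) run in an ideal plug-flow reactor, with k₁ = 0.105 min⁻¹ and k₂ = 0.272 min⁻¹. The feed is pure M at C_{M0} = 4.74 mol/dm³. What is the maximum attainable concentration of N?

1.01 mol/dm³

At the optimum, C_{N,max}/C_{M0} = (k₁/k₂)^[k₂/(k₂−k₁)].
= (0.105/0.272)^(0.272/(0.272−0.105)) = (0.3860)^(1.629) = 0.2122.
C_{N,max} = 0.2122×4.74 = 1.01 mol/dm³.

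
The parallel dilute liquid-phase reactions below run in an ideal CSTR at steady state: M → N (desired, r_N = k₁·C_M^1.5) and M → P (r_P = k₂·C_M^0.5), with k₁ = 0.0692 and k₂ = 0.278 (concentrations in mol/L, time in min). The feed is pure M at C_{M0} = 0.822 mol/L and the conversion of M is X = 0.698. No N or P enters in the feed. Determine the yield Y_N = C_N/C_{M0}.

0.0406

Exit C_M = C_{M0}(1−X) = 0.822×0.302 = 0.2482 mol/L.
In a CSTR the entire volume is at exit conditions, so r_N = 0.0692×0.2482^1.5 = 0.008559 and r_P = 0.278×0.2482^0.5 = 0.1385.
Fraction of consumed M going to N: r_N/(r_N+r_P) = 0.05820.
C_N = 0.05820·C_{M0}·X = 0.05820×0.822×0.698 = 0.0334 mol/L; Y_N = C_N/C_{M0} = 0.0406.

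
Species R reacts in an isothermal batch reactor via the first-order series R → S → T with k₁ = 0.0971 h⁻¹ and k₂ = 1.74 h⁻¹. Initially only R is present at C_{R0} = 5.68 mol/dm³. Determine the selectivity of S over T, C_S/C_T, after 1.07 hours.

0.808

For first-order series with pure R initially, C_S(t) = k₁C_{R0}/(k₂−k₁)·(e^(−k₁t) − e^(−k₂t)).
e^(−k₁t) = e^(−0.0971×1.07) = e^(−0.1039) = 0.9013; e^(−k₂t) = e^(−1.862) = 0.1554.
C_S = 0.0971×5.68/(1.74−0.0971) × (0.9013−0.1554) = 0.3357×0.7459 = 0.2504 mol/dm³.
C_R = C_{R0}e^(−k₁t) = 5.119 mol/dm³, so C_T = C_{R0}−C_R−C_S = 0.3101 mol/dm³; C_S/C_T = 0.808.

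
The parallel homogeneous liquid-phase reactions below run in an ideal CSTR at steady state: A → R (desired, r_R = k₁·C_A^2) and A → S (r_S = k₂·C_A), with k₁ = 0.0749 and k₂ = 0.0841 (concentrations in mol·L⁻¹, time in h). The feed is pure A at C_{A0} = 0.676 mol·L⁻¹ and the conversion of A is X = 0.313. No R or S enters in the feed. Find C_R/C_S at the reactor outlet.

Exit C_A = C_{A0}(1−X) = 0.676×0.687 = 0.4644 mol·L⁻¹.
In a CSTR the entire volume is at exit conditions, so r_R = 0.0749×0.4644^2 = 0.01615 and r_S = 0.0841×0.4644 = 0.03906.
Overall selectivity = C_R/C_S = r_Rτ/(r_Sτ) = r_R/r_S = 0.414.

0.414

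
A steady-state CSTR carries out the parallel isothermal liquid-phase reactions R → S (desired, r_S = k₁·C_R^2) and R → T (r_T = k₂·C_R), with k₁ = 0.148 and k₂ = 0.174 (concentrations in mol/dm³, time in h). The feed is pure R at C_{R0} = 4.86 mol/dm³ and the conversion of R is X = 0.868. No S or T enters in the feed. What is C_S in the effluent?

1.49 mol/dm³

Exit C_R = C_{R0}(1−X) = 4.86×0.132 = 0.6415 mol/dm³.
In a CSTR the entire volume is at exit conditions, so r_S = 0.148×0.6415^2 = 0.06091 and r_T = 0.174×0.6415 = 0.1116.
Fraction of consumed R going to S: r_S/(r_S+r_T) = 0.3530.
C_S = 0.3530·C_{R0}·X = 0.3530×4.86×0.868 = 1.49 mol/dm³.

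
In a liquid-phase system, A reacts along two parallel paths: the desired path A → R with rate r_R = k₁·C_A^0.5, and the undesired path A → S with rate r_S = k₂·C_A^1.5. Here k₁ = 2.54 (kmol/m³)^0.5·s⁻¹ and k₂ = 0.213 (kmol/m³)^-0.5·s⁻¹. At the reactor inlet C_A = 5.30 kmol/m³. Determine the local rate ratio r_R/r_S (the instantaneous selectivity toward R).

S_{R/S} = r_R/r_S = (k₁·C_A^0.5)/(k₂·C_A^1.5) = (k₁/k₂)·C_A⁻¹.
= (2.54×5.300^0.5) / (0.213×5.300^1.5) = 5.848/2.599 = 2.25.
The undesired path is higher order in A, so low C_A (CSTR or dilute feed) favours R.

2.25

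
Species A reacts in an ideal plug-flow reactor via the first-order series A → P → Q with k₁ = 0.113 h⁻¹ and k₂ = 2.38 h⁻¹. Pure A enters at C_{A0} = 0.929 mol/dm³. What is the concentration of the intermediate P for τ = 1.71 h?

0.0374 mol/dm³

Solving the coupled first-order balances gives C_P(τ) = [k₁/(k₂−k₁)]·C_{A0}·(e^(−k₁τ) − e^(−k₂τ)).
e^(−k₁τ) = e^(−0.113×1.71) = e^(−0.1932) = 0.8243; e^(−k₂τ) = e^(−4.070) = 0.01708.
C_P = 0.113×0.929/(2.38−0.113) × (0.8243−0.01708) = 0.04631×0.8072 = 0.03738 mol/dm³.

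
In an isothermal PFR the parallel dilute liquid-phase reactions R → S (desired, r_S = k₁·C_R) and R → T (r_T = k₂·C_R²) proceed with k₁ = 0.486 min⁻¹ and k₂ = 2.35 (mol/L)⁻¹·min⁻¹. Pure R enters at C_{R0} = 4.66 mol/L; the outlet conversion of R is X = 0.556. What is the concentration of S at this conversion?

C_R = C_{R0}(1−X) = 2.069 mol/L.
Along a PFR/batch, dC_S/dC_R = −r_S/(r_S+r_T) = −k₁/(k₁+k₂·C_R).
Integrating from C_{R0} to C_R: C_S = (0.486/2.35)·ln[(0.486+2.35·4.66)/(0.486+2.35·2.07)] = 0.2068·ln(11.44/5.348) = 0.1572 mol/L.

0.157 mol/L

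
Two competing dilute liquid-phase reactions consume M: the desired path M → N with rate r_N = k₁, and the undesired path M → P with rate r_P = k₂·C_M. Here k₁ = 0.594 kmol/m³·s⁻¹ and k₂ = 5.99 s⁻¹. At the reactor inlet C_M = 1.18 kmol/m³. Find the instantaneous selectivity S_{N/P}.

0.0840

S_{N/P} = r_N/r_P = (k₁)/(k₂·C_M) = (k₁/k₂)·C_M⁻¹.
= (0.594) / (5.99×1.180) = 0.5940/7.068 = 0.0840.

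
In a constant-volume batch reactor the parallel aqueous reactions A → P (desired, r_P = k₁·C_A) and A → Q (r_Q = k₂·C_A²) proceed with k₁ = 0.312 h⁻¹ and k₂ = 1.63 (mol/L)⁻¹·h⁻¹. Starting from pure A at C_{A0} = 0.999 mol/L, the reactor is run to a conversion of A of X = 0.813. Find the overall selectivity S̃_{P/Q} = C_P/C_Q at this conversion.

0.370

C_A = C_{A0}(1−X) = 0.1868 mol/L.
Along a PFR/batch, dC_P/dC_A = −r_P/(r_P+r_Q) = −k₁/(k₁+k₂·C_A).
Integrating from C_{A0} to C_A: C_P = (0.312/1.63)·ln[(0.312+1.63·0.999)/(0.312+1.63·0.187)] = 0.1914·ln(1.940/0.6165) = 0.2195 mol/L.
C_Q = (C_{A0}−C_A)−C_P = 0.5927 mol/L; S̃_{P/Q} = 0.2195/0.5927 = 0.370.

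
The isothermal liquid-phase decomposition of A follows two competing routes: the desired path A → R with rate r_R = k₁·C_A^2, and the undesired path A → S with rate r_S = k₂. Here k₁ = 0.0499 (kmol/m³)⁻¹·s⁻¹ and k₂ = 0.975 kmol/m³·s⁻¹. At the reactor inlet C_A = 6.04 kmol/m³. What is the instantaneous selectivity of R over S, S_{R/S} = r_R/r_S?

S_{R/S} = r_R/r_S = (k₁·C_A^2)/(k₂) = (k₁/k₂)·C_A^2.
= (0.0499×6.040^2) / (0.975) = 1.820/0.9750 = 1.87.
Since the desired path is higher order in A, keeping C_A high (PFR or concentrated feed) favours R.

1.87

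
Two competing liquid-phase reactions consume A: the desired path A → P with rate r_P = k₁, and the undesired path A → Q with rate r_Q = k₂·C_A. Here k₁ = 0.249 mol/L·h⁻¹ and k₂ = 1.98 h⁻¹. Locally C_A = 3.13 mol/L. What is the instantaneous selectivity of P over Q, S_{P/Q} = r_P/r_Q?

S_{P/Q} = r_P/r_Q = (k₁)/(k₂·C_A) = (k₁/k₂)·C_A⁻¹.
= (0.249) / (1.98×3.130) = 0.2490/6.197 = 0.0402.
The undesired path is higher order in A, so low C_A (CSTR or dilute feed) favours P.

0.0402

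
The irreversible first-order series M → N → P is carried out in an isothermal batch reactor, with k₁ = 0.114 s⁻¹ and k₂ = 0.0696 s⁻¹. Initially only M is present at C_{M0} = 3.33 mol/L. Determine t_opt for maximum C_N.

11.1 s

Setting dC_N/dt = 0 gives t_opt = ln(k₂/k₁)/(k₂−k₁).
= ln(0.0696/0.114)/(0.0696−0.114) = ln(0.6105)/-0.04440 = -0.4934/-0.04440 = 11.1 s.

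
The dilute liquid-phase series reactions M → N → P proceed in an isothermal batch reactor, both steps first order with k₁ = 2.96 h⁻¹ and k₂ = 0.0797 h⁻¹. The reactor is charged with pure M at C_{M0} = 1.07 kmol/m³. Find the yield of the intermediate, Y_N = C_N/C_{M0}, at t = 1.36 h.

0.904

For first-order series with pure M initially, C_N(t) = k₁C_{M0}/(k₂−k₁)·(e^(−k₁t) − e^(−k₂t)).
e^(−k₁t) = e^(−2.96×1.36) = e^(−4.026) = 0.01785; e^(−k₂t) = e^(−0.1084) = 0.8973.
C_N = 2.96×1.07/(0.0797−2.96) × (0.01785−0.8973) = (-1.100)×(-0.8794) = 0.9670 kmol/m³.
Y_N = C_N/C_{M0} = 0.9670/1.07 = 0.904.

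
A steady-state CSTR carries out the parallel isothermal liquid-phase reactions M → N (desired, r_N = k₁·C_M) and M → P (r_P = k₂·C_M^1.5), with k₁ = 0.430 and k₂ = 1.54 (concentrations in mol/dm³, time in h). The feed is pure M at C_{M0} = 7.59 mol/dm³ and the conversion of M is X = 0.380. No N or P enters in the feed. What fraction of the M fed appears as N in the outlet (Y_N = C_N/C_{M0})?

Exit C_M = C_{M0}(1−X) = 7.59×0.620 = 4.706 mol/dm³.
Rates in a CSTR are evaluated at the outlet concentration: r_N = 0.430×4.706 = 2.023, r_P = 1.54×4.706^1.5 = 15.72.
Fraction of consumed M going to N: r_N/(r_N+r_P) = 0.1140.
C_N = 0.1140·C_{M0}·X = 0.1140×7.59×0.380 = 0.329 mol/dm³; Y_N = C_N/C_{M0} = 0.0433.

0.0433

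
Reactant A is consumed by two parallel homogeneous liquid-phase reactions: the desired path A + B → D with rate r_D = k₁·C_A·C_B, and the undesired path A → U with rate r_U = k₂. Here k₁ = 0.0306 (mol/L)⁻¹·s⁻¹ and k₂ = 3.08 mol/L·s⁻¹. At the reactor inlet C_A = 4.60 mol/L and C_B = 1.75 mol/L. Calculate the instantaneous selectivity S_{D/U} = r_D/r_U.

S_{D/U} = r_D/r_U = (k₁·C_A·C_B)/(k₂) = (k₁/k₂)·C_A·C_B.
= (0.0306×4.600×1.750) / (3.08) = 0.2463/3.080 = 0.0800.
Since the desired path is higher order in A, keeping C_A high (PFR or concentrated feed) favours D.

0.0800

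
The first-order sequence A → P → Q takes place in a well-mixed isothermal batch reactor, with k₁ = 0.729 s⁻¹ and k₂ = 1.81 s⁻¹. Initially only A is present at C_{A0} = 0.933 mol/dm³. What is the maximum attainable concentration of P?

0.204 mol/dm³

At the optimum, C_{P,max}/C_{A0} = (k₁/k₂)^[k₂/(k₂−k₁)].
= (0.729/1.81)^(1.81/(1.81−0.729)) = (0.4028)^(1.674) = 0.2181.
C_{P,max} = 0.2181×0.933 = 0.204 mol/dm³.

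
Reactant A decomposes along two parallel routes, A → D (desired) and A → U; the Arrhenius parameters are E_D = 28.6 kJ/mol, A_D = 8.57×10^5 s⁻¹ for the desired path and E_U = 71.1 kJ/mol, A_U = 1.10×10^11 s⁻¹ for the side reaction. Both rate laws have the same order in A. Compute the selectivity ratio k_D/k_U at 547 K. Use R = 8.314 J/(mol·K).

0.0892

With equal orders, S_{D/U} = k_D/k_U = (A_D/A_U)·exp[(E_U−E_D)/(RT)].
(E_U−E_D)/(RT) = (71.1−28.6)×10³/(8.314×547) = 42500/4548 = 9.345.
k_D/k_U = (8.57×10^5/1.10×10^11)·exp(9.345) = 7.791×10^-6 × 11444 = 0.0892.
Since E_D < E_U, lowering the temperature improves selectivity toward D.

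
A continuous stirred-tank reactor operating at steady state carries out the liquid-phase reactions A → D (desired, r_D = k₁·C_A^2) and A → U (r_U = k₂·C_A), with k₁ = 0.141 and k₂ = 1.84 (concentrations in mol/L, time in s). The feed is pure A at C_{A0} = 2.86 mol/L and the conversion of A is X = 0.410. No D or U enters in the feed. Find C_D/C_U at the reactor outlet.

0.129

Exit C_A = C_{A0}(1−X) = 2.86×0.590 = 1.687 mol/L.
A CSTR operates uniformly at the exit composition, giving r_D = 0.4015 and r_U = 3.105 (each k·C_A^n at C_A = 1.687).
Overall selectivity = C_D/C_U = r_Dτ/(r_Uτ) = r_D/r_U = 0.129.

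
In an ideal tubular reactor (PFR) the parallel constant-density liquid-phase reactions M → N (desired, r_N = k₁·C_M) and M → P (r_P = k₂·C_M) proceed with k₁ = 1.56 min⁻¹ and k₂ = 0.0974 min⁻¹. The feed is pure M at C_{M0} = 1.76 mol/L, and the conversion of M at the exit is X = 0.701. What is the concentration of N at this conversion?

C_M = C_{M0}(1−X) = 0.5262 mol/L.
Both paths are first order in M, so the instantaneous fraction to N is constant: dC_N/d(−C_M) = k₁/(k₁+k₂) = 0.9412.
C_N = 0.9412·(C_{M0}−C_M) = 0.9412×1.234 = 1.16 mol/L.

1.16 mol/L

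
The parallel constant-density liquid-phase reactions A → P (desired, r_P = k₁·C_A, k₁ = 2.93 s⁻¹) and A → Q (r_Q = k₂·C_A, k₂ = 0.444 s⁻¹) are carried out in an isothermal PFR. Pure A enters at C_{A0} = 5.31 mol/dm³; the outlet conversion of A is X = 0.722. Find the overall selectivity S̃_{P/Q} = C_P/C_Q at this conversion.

C_A = C_{A0}(1−X) = 1.476 mol/dm³.
Both paths are first order in A, so the instantaneous fraction to P is constant: dC_P/d(−C_A) = k₁/(k₁+k₂) = 0.8684.
C_P = 0.8684·(C_{A0}−C_A) = 0.8684×3.834 = 3.33 mol/dm³.
C_Q = (C_{A0}−C_A)−C_P = 0.5045 mol/dm³; S̃_{P/Q} = 3.329/0.5045 = 6.60.

6.60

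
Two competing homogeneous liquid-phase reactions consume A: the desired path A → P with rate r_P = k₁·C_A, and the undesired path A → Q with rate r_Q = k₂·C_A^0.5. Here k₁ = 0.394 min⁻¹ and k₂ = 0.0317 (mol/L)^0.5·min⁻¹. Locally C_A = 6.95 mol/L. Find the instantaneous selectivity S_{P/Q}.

S_{P/Q} = r_P/r_Q = (k₁·C_A)/(k₂·C_A^0.5) = (k₁/k₂)·C_A^0.5.
= (0.394×6.950) / (0.0317×6.950^0.5) = 2.738/0.08357 = 32.8.
Since the desired path is higher order in A, keeping C_A high (PFR or concentrated feed) favours P.

32.8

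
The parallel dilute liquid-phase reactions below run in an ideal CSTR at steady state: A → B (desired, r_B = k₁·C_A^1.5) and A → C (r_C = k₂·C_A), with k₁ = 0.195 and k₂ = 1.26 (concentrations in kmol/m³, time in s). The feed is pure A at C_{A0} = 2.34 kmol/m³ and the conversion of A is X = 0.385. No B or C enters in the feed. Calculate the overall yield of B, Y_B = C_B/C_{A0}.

Exit C_A = C_{A0}(1−X) = 2.34×0.615 = 1.439 kmol/m³.
In a CSTR the entire volume is at exit conditions, so r_B = 0.195×1.439^1.5 = 0.3366 and r_C = 1.26×1.439 = 1.813.
Fraction of consumed A going to B: r_B/(r_B+r_C) = 0.1566.
C_B = 0.1566·C_{A0}·X = 0.1566×2.34×0.385 = 0.141 kmol/m³; Y_B = C_B/C_{A0} = 0.0603.

0.0603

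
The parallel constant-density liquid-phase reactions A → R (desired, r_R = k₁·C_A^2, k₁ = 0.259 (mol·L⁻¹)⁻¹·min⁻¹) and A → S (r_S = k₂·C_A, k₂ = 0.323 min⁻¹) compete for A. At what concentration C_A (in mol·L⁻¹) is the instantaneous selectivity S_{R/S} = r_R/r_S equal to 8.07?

S_{R/S} = (k₁/k₂)·C_A ⇒ C_A = S·k₂/k₁.
= 8.07×0.323/0.259 = 10.1 mol·L⁻¹.

10.1 mol·L⁻¹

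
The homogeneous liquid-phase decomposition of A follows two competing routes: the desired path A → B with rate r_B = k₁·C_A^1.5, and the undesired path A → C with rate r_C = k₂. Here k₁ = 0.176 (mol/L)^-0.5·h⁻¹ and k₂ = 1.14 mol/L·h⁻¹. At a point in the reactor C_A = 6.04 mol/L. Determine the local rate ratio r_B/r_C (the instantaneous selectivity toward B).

S_{B/C} = r_B/r_C = (k₁·C_A^1.5)/(k₂) = (k₁/k₂)·C_A^1.5.
= (0.176×6.040^1.5) / (1.14) = 2.613/1.140 = 2.29.
Since the desired path is higher order in A, keeping C_A high (PFR or concentrated feed) favours B.

2.29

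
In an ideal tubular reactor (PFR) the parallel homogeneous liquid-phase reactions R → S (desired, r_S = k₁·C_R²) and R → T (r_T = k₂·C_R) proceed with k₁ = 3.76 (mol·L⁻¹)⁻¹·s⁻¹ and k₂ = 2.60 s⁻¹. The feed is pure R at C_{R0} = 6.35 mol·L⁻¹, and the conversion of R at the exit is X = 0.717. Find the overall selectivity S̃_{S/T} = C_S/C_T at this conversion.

5.33

C_R = C_{R0}(1−X) = 1.797 mol·L⁻¹.
Along a PFR/batch, dC_T/dC_R = −r_T/(r_S+r_T) = −k₂/(k₂+k₁·C_R).
Integrating from C_{R0} to C_R: C_T = (2.60/3.76)·ln[(2.60+3.76·6.35)/(2.60+3.76·1.80)] = 0.6915·ln(26.48/9.357) = 0.7192 mol·L⁻¹.
Then C_S = (C_{R0}−C_R) − C_T = 4.553 − 0.7192 = 3.834 mol·L⁻¹.
S̃_{S/T} = C_S/C_T = 3.834/0.7192 = 5.33.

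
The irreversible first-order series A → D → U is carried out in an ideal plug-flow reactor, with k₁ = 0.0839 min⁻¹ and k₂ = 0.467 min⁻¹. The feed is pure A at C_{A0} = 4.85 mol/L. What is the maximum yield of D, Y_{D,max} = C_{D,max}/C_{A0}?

For a first-order series the maximum intermediate yield is C_{D,max}/C_{A0} = (k₁/k₂)^[k₂/(k₂−k₁)].
= (0.0839/0.467)^(0.467/(0.467−0.0839)) = (0.1797)^(1.219) = 0.1234.

0.123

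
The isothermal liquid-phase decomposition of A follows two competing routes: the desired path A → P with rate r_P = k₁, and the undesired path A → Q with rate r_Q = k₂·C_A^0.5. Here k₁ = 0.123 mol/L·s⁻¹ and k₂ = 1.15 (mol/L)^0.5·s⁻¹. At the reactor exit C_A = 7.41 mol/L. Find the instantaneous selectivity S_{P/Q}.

0.0393

S_{P/Q} = r_P/r_Q = (k₁)/(k₂·C_A^0.5) = (k₁/k₂)·C_A^-0.5.
= (0.123) / (1.15×7.410^0.5) = 0.1230/3.130 = 0.0393.
The undesired path is higher order in A, so low C_A (CSTR or dilute feed) favours P.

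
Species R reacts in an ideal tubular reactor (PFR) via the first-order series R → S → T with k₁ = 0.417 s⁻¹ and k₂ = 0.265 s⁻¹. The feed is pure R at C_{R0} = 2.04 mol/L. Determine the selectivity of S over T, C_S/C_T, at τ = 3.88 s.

The intermediate concentration in a first-order A→B→C sequence is C_S = k₁C_{R0}(e^(−k₁τ) − e^(−k₂τ))/(k₂−k₁).
e^(−k₁τ) = e^(−0.417×3.88) = e^(−1.618) = 0.1983; e^(−k₂τ) = e^(−1.028) = 0.3577.
C_S = 0.417×2.04/(0.265−0.417) × (0.1983−0.3577) = (-5.597)×(-0.1593) = 0.8918 mol/L.
C_R = C_{R0}e^(−k₁τ) = 0.4045 mol/L, so C_T = C_{R0}−C_R−C_S = 0.7437 mol/L; C_S/C_T = 1.20.

1.20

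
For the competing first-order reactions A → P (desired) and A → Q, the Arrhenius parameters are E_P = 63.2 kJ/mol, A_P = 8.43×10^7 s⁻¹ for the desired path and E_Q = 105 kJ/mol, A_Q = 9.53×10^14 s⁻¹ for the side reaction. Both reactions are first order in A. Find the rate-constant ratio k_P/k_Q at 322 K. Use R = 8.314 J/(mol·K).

0.534

Since both paths have the same order in A, the concentration cancels and S_{P/Q} = k_P/k_Q = (A_P/A_Q)·exp[(E_Q−E_P)/(RT)].
(E_Q−E_P)/(RT) = (105−63.2)×10³/(8.314×322) = 41800/2677 = 15.61.
k_P/k_Q = (8.43×10^7/9.53×10^14)·exp(15.61) = 8.846×10^-8 × 6.040×10^6 = 0.534.
Since E_P < E_Q, lowering the temperature improves selectivity toward P.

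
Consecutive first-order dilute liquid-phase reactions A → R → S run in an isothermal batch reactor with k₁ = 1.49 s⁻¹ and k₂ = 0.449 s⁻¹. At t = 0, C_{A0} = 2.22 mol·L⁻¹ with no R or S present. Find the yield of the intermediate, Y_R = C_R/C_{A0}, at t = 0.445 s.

The intermediate concentration in a first-order A→B→C sequence is C_R = k₁C_{A0}(e^(−k₁t) − e^(−k₂t))/(k₂−k₁).
e^(−k₁t) = e^(−1.49×0.445) = e^(−0.6631) = 0.5153; e^(−k₂t) = e^(−0.1998) = 0.8189.
C_R = 1.49×2.22/(0.449−1.49) × (0.5153−0.8189) = (-3.178)×(-0.3036) = 0.9647 mol·L⁻¹.
Y_R = C_R/C_{A0} = 0.9647/2.22 = 0.435.

0.435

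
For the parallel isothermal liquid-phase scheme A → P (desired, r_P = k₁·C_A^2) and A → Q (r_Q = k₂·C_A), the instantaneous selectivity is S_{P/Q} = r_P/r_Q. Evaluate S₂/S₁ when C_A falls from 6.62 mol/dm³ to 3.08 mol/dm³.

0.465

S_{P/Q} = (k₁/k₂)·C_A, so S₂/S₁ = (C_{A,2}/C_{A,1}).
= 3.08/6.62 = 0.465.
Selectivity toward P falls as C_A falls — high-concentration operation is favoured.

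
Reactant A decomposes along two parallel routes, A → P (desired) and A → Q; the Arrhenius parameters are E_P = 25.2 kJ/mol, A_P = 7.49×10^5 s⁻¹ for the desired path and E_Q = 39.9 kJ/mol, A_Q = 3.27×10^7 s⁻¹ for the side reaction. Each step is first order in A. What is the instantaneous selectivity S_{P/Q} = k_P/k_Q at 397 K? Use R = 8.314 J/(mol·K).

1.97

Since both paths have the same order in A, the concentration cancels and S_{P/Q} = k_P/k_Q = (A_P/A_Q)·exp[(E_Q−E_P)/(RT)].
(E_Q−E_P)/(RT) = (39.9−25.2)×10³/(8.314×397) = 14700/3301 = 4.454.
k_P/k_Q = (7.49×10^5/3.27×10^7)·exp(4.454) = 0.02291 × 85.94 = 1.97.
Since E_P < E_Q, lowering the temperature improves selectivity toward P.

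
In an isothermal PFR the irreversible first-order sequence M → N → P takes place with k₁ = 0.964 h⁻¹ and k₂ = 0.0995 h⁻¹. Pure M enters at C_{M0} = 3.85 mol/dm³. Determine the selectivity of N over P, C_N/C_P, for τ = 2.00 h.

Solving the coupled first-order balances gives C_N(τ) = [k₁/(k₂−k₁)]·C_{M0}·(e^(−k₁τ) − e^(−k₂τ)).
e^(−k₁τ) = e^(−0.964×2.00) = e^(−1.928) = 0.1454; e^(−k₂τ) = e^(−0.1990) = 0.8195.
C_N = 0.964×3.85/(0.0995−0.964) × (0.1454−0.8195) = (-4.293)×(-0.6741) = 2.894 mol/dm³.
C_M = C_{M0}e^(−k₁τ) = 0.5599 mol/dm³, so C_P = C_{M0}−C_M−C_N = 0.3960 mol/dm³; C_N/C_P = 7.31.

7.31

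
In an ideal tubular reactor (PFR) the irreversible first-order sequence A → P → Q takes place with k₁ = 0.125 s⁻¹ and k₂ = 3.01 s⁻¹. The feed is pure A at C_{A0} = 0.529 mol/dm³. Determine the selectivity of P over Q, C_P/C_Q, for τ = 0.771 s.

0.618

Solving the coupled first-order balances gives C_P(τ) = [k₁/(k₂−k₁)]·C_{A0}·(e^(−k₁τ) − e^(−k₂τ)).
e^(−k₁τ) = e^(−0.125×0.771) = e^(−0.09638) = 0.9081; e^(−k₂τ) = e^(−2.321) = 0.09820.
C_P = 0.125×0.529/(3.01−0.125) × (0.9081−0.09820) = 0.02292×0.8099 = 0.01856 mol/dm³.
C_A = C_{A0}e^(−k₁τ) = 0.4804 mol/dm³, so C_Q = C_{A0}−C_A−C_P = 0.03004 mol/dm³; C_P/C_Q = 0.618.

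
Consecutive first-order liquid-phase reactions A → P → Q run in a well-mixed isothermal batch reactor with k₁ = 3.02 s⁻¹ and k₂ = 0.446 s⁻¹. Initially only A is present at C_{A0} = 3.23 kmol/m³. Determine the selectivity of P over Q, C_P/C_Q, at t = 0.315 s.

Solving the coupled first-order balances gives C_P(t) = [k₁/(k₂−k₁)]·C_{A0}·(e^(−k₁t) − e^(−k₂t)).
e^(−k₁t) = e^(−3.02×0.315) = e^(−0.9513) = 0.3862; e^(−k₂t) = e^(−0.1405) = 0.8689.
C_P = 3.02×3.23/(0.446−3.02) × (0.3862−0.8689) = (-3.790)×(-0.4827) = 1.829 kmol/m³.
C_A = C_{A0}e^(−k₁t) = 1.248 kmol/m³, so C_Q = C_{A0}−C_A−C_P = 0.1532 kmol/m³; C_P/C_Q = 11.9.

11.9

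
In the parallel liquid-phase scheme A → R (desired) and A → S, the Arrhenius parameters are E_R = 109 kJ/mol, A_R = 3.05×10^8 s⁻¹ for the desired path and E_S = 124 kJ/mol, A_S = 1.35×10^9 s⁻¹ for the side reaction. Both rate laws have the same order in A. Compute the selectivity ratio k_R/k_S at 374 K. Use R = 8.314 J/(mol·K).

28.1

k_R/k_S = (A_R/A_S)·exp[−(E_R−E_S)/(RT)] = (A_R/A_S)·exp[(E_S−E_R)/(RT)].
(E_S−E_R)/(RT) = (124−109)×10³/(8.314×374) = 15000/3109 = 4.824.
k_R/k_S = (3.05×10^8/1.35×10^9)·exp(4.824) = 0.2259 × 124.5 = 28.1.
Since E_R < E_S, lowering the temperature improves selectivity toward R.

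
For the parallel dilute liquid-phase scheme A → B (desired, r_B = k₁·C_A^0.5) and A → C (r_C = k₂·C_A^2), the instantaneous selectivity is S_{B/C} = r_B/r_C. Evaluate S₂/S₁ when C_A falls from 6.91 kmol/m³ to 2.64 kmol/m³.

S_{B/C} = (k₁/k₂)·C_A^-1.5, so S₂/S₁ = (C_{A,2}/C_{A,1})^-1.5.
= (2.64/6.91)^(-1.5) = (0.3821)^(-1.5) = 4.23.

4.23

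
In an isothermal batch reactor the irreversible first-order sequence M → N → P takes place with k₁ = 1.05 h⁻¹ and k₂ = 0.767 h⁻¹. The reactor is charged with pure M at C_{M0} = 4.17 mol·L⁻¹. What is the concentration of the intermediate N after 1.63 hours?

1.64 mol·L⁻¹

The intermediate concentration in a first-order A→B→C sequence is C_N = k₁C_{M0}(e^(−k₁t) − e^(−k₂t))/(k₂−k₁).
e^(−k₁t) = e^(−1.05×1.63) = e^(−1.712) = 0.1806; e^(−k₂t) = e^(−1.250) = 0.2864.
C_N = 1.05×4.17/(0.767−1.05) × (0.1806−0.2864) = (-15.47)×(-0.1058) = 1.638 mol·L⁻¹.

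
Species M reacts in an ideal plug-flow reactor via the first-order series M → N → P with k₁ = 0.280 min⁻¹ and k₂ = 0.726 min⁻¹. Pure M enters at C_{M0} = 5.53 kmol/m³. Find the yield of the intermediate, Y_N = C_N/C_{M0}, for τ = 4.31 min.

For first-order series with pure M initially, C_N(τ) = k₁C_{M0}/(k₂−k₁)·(e^(−k₁τ) − e^(−k₂τ)).
e^(−k₁τ) = e^(−0.280×4.31) = e^(−1.207) = 0.2992; e^(−k₂τ) = e^(−3.129) = 0.04376.
C_N = 0.280×5.53/(0.726−0.280) × (0.2992−0.04376) = 3.472×0.2554 = 0.8867 kmol/m³.
Y_N = C_N/C_{M0} = 0.8867/5.53 = 0.160.

0.160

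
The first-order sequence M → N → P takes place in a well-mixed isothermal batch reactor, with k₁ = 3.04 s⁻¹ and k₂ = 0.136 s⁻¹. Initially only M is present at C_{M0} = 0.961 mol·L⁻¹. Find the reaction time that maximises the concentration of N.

The intermediate peaks when r₁ = r₂, i.e. k₁e^(−k₁t) = k₂e^(−k₂t), giving t_opt = ln(k₂/k₁)/(k₂−k₁).
= ln(0.136/3.04)/(0.136−3.04) = ln(0.04474)/-2.904 = -3.107/-2.904 = 1.07 s.

1.07 s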